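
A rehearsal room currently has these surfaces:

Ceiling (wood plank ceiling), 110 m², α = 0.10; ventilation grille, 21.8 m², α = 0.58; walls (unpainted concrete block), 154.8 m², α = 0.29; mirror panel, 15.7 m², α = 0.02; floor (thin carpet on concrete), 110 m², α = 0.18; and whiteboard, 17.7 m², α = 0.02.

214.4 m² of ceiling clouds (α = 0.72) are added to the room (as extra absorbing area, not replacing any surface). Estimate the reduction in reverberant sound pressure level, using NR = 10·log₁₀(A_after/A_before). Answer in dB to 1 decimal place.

4.4 dB

Summing Sᵢαᵢ: 11.000 + 12.644 + 44.892 + 0.314 + 19.800 + 0.354 → A_before = 89.004 sabins.
Treatment contributes 214.4·0.72 = 154.368 sabins.
New total A_after = 243.372 sabins.
Reduction = 10 log₁₀(A_after/A_before) = 10 log₁₀(2.7344) = 4.4 dB.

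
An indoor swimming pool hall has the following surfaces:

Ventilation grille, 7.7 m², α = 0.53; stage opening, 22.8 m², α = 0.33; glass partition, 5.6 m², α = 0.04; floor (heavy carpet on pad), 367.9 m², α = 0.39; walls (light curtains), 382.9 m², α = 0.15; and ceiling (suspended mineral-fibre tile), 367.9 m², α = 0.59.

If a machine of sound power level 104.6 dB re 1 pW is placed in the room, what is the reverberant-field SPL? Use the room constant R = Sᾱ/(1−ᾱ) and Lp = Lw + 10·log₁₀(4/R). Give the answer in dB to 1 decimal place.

82.3 dB

A = 429.806 sabins; S = 1154.8 m².
ᾱ = 0.3722, so room constant R = A/(1−ᾱ) = 684.622 m².
Lp = 104.6 + 10·log₁₀(4/684.622) = 104.6 + (-22.33) = 82.3 dB.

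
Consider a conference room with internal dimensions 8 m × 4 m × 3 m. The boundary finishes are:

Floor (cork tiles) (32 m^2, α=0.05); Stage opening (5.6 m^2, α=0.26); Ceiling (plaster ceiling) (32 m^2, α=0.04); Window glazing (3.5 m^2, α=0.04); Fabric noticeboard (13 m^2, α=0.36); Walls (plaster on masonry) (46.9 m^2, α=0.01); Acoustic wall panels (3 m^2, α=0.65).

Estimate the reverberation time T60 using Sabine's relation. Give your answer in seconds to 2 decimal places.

1.34 sec

Total absorption A = 32×0.05 + 5.6×0.26 + 32×0.04 + 3.5×0.04 + 13×0.36 + 46.9×0.01 + 3×0.65
  = 1.600 + 1.456 + 1.280 + 0.140 + 4.680 + 0.469 + 1.950 = 11.575 m^2 sabins.
Volume V = 8 × 4 × 3 = 96 m³.
RT60 = 0.161 · V / A = 0.161 × 96 / 11.575 = 1.34 s.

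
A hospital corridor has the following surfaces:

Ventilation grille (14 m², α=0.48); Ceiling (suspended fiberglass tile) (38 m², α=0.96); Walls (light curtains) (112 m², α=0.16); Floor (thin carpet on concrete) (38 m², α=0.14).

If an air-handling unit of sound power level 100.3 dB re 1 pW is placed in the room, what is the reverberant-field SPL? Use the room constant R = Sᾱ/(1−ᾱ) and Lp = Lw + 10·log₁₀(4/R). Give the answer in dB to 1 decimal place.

A = 66.440 sabins; S = 202.0 m².
ᾱ = 0.3289, so room constant R = A/(1−ᾱ) = 99.002 m².
Lp = Lw + 10 log₁₀(4/R) = 100.3 -13.94 = 86.4 dB.

86.4 dB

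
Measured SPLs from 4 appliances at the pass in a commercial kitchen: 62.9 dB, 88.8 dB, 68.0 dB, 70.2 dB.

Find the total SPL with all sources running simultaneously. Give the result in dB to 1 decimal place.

Sum in the linear (power) domain: Σ 10^(Lᵢ/10) = 10^(62.9/10) + 10^(88.8/10) + 10^(68.0/10) + 10^(70.2/10) = 7.773e+08.
L_total = 10·log₁₀(7.773e+08) = 88.9 dB.

88.9 dB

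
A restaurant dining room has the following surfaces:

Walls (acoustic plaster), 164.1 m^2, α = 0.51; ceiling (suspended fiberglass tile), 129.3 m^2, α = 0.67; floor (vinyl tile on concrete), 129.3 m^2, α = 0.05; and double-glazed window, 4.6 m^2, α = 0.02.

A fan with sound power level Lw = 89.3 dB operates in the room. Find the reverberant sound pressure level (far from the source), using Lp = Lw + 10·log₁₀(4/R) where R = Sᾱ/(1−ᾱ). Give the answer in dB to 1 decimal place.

70.5 dB

Σ(Sᵢαᵢ) = 164.1·0.51 + 129.3·0.67 + 129.3·0.05 + 4.6·0.02 = 176.879; total area S = 427.3 m^2.
ᾱ = 176.879/427.3 = 0.4139; R = Sᾱ/(1−ᾱ) = 176.879/(1−0.4139) = 301.790 m^2.
Lp = Lw + 10 log₁₀(4/R) = 89.3 -18.78 = 70.5 dB.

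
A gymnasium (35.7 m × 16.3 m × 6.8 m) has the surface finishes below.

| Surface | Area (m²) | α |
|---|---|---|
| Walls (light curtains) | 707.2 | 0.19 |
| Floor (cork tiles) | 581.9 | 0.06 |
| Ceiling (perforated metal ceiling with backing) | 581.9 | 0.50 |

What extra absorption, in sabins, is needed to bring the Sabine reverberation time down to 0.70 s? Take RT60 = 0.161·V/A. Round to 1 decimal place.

449.9 sabins

A₁ = Σ Sᵢαᵢ = 707.2*0.19 + 581.9*0.06 + 581.9*0.50 = 460.232 sabins.
V = 3956.988 m³. Required absorption A₂ = 0.161 × 3956.988 / 0.70 = 910.107 sabins.
Shortfall: 910.107 − 460.232 = 449.9 sabins.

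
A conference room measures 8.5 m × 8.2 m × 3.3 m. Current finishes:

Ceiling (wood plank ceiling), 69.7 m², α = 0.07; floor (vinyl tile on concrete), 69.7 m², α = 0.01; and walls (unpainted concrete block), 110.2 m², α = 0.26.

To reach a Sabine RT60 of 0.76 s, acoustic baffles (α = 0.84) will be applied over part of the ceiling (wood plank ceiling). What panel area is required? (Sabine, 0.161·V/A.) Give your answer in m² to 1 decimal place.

18.8

Total absorption A₁ = 69.7·0.07 + 69.7·0.01 + 110.2·0.26
  = 4.879 + 0.697 + 28.652 = 34.228 m² sabins.
V = 230.01 m³. Target absorption A₂ = 0.161 × 230.01 / 0.76 = 48.726 sabins.
Absorption to add: 48.726 − 34.228 = 14.498 sabins.
Net gain per m²: Δα = 0.84 − 0.07 = 0.77.
Panel area = 14.498 / 0.77 = 18.8 m².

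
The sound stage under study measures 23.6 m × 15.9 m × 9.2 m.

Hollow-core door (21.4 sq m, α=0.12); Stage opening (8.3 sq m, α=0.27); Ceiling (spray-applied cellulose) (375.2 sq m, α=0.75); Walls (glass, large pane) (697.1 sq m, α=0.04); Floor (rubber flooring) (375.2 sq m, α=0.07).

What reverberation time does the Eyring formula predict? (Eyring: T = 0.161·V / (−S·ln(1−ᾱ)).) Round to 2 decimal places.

1.44 seconds

Total surface area S = 21.4 + 8.3 + 375.2 + 697.1 + 375.2 = 1477.2 sq m.
Absorption A = 21.4·0.12 + 8.3·0.27 + 375.2·0.75 + 697.1·0.04 + 375.2·0.07 = 340.357 sabins.
Mean coefficient ᾱ = A/S = 0.2304.
Eyring denominator: −S ln(1−ᾱ) = 386.856.
V = 23.6 × 15.9 × 9.2 = 3452.208 m³.
RT60 = 0.161 × 3452.208 / 386.856 = 1.44 s.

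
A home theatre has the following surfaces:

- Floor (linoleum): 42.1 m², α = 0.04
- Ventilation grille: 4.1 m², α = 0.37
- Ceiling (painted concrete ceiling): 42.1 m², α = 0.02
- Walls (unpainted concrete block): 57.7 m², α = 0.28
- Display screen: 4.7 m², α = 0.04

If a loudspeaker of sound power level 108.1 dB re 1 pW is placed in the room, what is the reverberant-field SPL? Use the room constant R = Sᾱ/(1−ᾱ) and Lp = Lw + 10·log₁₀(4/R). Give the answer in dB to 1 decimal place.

100.4 dB

Σ(Sᵢαᵢ) = 42.1×0.04 + 4.1×0.37 + 42.1×0.02 + 57.7×0.28 + 4.7×0.04 = 20.387; total area S = 150.7 m².
ᾱ = 0.1353, so room constant R = A/(1−ᾱ) = 23.577 m².
Lp = Lw + 10 log₁₀(4/R) = 108.1 -7.70 = 100.4 dB.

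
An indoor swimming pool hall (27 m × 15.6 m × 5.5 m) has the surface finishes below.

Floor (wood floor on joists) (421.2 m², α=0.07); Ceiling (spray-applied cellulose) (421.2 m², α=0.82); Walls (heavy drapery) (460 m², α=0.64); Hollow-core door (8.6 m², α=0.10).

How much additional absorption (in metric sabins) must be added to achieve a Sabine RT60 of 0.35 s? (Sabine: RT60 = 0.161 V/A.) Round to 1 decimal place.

Total absorption A₁ = 421.2*0.07 + 421.2*0.82 + 460*0.64 + 8.6*0.10
  = 29.484 + 345.384 + 294.400 + 0.860 = 670.128 m² sabins.
Target A₂ = 0.161·2316.6/0.35 = 1065.636 sabins (V = 2316.6 m³).
ΔA = A₂ − A₁ = 1065.636 − 670.128 = 395.5 sabins.

395.5 sabins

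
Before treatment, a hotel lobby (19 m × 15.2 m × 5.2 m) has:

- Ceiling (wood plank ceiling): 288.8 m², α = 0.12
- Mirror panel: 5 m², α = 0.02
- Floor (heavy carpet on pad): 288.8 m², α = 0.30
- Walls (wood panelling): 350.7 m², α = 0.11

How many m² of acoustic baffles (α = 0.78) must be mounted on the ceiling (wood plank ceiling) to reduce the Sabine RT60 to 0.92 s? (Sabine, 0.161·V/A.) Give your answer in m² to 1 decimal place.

Equivalent absorption area: A₁ = 288.8×0.12 + 5×0.02 + 288.8×0.30 + 350.7×0.11 = 159.973 m².
V = 1501.76 m³. Target absorption A₂ = 0.161 × 1501.76 / 0.92 = 262.808 sabins.
Absorption to add: 262.808 − 159.973 = 102.835 sabins.
Each m² of panel replacing the ceiling (wood plank ceiling) adds (0.78 − 0.12) = 0.66 sabins.
Area = ΔA/Δα = 102.835/0.66 = 155.8 m².

155.8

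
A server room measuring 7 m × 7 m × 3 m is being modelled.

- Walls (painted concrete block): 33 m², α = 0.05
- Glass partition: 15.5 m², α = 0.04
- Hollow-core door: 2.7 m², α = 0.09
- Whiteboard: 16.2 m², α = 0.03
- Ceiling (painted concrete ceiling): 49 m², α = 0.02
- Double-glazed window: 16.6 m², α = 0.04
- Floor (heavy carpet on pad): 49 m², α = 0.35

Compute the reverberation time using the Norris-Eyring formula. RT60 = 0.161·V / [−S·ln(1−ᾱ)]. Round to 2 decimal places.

1.02 s

S = Σ Sᵢ = 182.0 m².
Σ(Sᵢαᵢ) = 33·0.05 + 15.5·0.04 + 2.7·0.09 + 16.2·0.03 + 49·0.02 + 16.6·0.04 + 49·0.35 = 21.793.
Mean coefficient ᾱ = A/S = 0.1197.
−S·ln(1−ᾱ) = −182.0 × ln(1 − 0.1197) = 23.204.
V = 7 × 7 × 3 = 147 m³.
RT60 = 0.161 × 147 / 23.204 = 1.02 s.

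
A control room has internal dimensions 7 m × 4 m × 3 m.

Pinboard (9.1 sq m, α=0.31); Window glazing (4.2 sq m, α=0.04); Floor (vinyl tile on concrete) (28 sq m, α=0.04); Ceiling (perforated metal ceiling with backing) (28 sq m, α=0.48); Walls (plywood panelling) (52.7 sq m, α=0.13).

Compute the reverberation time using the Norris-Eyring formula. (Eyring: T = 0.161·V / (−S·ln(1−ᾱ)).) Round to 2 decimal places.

S = Σ Sᵢ = 122.0 sq m.
Absorption A = 9.1·0.31 + 4.2·0.04 + 28·0.04 + 28·0.48 + 52.7·0.13 = 24.400 sabins.
Mean coefficient ᾱ = A/S = 0.2000.
−S·ln(1−ᾱ) = −122.0 × ln(1 − 0.2000) = 27.224.
V = 7 × 4 × 3 = 84 m³.
RT60 = 0.161 × 84 / 27.224 = 0.50 s.

0.50 s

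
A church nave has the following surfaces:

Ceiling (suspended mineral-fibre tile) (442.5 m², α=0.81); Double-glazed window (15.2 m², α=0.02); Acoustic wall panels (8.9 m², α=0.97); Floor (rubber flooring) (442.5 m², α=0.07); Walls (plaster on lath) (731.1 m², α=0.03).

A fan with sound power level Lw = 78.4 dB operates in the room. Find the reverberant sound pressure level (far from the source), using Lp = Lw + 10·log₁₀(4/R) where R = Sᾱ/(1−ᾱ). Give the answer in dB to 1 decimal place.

56.9 dB

A = 420.270 sabins; S = 1640.2 m².
ᾱ = 420.270/1640.2 = 0.2562; R = Sᾱ/(1−ᾱ) = 420.270/(1−0.2562) = 565.031 m².
Lp = Lw + 10 log₁₀(4/R) = 78.4 -21.50 = 56.9 dB.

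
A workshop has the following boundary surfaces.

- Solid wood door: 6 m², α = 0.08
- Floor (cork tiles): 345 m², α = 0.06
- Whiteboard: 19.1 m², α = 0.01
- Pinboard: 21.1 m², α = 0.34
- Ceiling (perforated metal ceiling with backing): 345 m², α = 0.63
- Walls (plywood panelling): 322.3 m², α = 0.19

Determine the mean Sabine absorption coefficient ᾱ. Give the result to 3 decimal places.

Total surface area S = 1058.5 m².
A = 6×0.08 + 345×0.06 + 19.1×0.01 + 21.1×0.34 + 345×0.63 + 322.3×0.19 = 307.132 sabins.
ᾱ = 307.132 / 1058.5 = 0.290.

0.290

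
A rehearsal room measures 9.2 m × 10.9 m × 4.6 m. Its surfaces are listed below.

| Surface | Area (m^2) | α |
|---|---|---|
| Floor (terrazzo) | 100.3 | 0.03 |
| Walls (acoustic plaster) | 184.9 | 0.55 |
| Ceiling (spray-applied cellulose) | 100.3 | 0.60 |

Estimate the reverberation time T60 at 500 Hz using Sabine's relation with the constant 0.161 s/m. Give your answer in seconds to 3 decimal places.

0.450 s

Summing Sᵢαᵢ: 3.009 + 101.695 + 60.180 → A = 164.884 sabins.
Volume V = 9.2 × 10.9 × 4.6 = 461.288 m³.
Sabine: RT60 = 0.161 × 461.288 / 164.884 = 0.450 s.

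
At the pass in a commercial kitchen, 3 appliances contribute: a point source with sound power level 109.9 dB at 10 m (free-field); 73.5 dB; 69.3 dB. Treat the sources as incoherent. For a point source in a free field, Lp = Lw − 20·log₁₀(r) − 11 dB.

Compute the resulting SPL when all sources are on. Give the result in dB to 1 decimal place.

Source at 10 m: Lp = 109.9 − 20·log₁₀(10) − 11 = 78.9 dB.
Converting to relative power and adding: 10^(78.9/10) + 10^(73.5/10) + 10^(69.3/10) = 1.085e+08.
Back to dB: 10·log₁₀ Σ = 80.4 dB.

80.4 dB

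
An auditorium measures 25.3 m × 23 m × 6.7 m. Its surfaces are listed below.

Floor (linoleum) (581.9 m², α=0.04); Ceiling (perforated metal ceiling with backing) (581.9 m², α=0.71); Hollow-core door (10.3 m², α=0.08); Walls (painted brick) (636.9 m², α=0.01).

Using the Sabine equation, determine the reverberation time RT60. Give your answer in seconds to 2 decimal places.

Equivalent absorption area: A = 581.9×0.04 + 581.9×0.71 + 10.3×0.08 + 636.9×0.01 = 443.618 m².
V = 25.3·23·6.7 = 3898.73 m³.
T = 0.161 V/A = 0.161·3898.73/443.618 = 1.41 s.

1.41 sec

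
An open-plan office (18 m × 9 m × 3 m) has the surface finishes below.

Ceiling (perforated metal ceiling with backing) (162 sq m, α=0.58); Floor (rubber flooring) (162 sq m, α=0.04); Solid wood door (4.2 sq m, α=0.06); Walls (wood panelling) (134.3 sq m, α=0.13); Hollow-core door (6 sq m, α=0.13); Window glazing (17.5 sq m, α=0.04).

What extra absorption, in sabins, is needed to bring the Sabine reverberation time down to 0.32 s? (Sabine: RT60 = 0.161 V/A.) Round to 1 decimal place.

124.9 sabins

Summing Sᵢαᵢ: 93.960 + 6.480 + 0.252 + 17.459 + 0.780 + 0.700 → A₁ = 119.631 sabins.
V = 486 m³. Required absorption A₂ = 0.161 × 486 / 0.32 = 244.519 sabins.
Additional absorption ΔA = 244.519 − 119.631 = 124.9 sabins.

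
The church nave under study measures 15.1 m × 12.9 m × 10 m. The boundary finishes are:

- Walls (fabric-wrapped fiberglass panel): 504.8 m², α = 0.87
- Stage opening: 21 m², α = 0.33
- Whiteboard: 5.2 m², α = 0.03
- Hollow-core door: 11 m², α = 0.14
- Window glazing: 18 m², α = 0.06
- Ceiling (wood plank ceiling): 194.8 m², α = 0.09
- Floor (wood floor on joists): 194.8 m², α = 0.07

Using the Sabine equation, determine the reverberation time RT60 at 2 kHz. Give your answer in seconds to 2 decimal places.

0.65 s

Total absorption A = 504.8*0.87 + 21*0.33 + 5.2*0.03 + 11*0.14 + 18*0.06 + 194.8*0.09 + 194.8*0.07
  = 439.176 + 6.930 + 0.156 + 1.540 + 1.080 + 17.532 + 13.636 = 480.050 m² sabins.
Room volume: 1947.9 m³.
Sabine: RT60 = 0.161 × 1947.9 / 480.050 = 0.65 s.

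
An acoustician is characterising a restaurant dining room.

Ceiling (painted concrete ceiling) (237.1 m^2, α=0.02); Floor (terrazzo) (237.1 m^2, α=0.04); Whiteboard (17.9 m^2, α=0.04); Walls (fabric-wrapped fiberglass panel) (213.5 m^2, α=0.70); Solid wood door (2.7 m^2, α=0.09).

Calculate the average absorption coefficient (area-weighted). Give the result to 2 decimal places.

0.23

S = Σ Sᵢ = 237.1 + 237.1 + 17.9 + 213.5 + 2.7 = 708.3 m^2.
A = 237.1×0.02 + 237.1×0.04 + 17.9×0.04 + 213.5×0.70 + 2.7×0.09 = 164.635 sabins.
ᾱ = A/S = 0.23.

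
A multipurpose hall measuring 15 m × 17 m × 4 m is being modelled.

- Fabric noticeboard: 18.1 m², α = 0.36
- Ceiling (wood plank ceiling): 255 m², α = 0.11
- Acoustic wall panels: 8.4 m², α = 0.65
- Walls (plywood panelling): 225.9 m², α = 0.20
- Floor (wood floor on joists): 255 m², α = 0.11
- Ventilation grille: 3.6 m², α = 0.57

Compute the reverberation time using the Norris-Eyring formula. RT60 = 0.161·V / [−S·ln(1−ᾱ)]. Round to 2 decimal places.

S = Σ Sᵢ = 766.0 m².
Absorption A = 18.1×0.36 + 255×0.11 + 8.4×0.65 + 225.9×0.20 + 255×0.11 + 3.6×0.57 = 115.308 sabins.
ᾱ = 115.308 / 766.0 = 0.1505.
−S·ln(1−ᾱ) = −766.0 × ln(1 − 0.1505) = 124.940.
V = 15 × 17 × 4 = 1020 m³.
RT60 = 0.161 × 1020 / 124.940 = 1.31 s.

1.31 sec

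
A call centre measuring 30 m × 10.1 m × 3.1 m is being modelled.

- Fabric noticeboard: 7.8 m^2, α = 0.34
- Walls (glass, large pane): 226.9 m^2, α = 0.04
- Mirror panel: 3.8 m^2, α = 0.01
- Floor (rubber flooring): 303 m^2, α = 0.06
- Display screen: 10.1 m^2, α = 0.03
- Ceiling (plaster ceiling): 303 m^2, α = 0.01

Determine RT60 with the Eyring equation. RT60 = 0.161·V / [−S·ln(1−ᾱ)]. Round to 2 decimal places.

4.46 s

Total surface area S = 7.8 + 226.9 + 3.8 + 303 + 10.1 + 303 = 854.6 m^2.
Σ(Sᵢαᵢ) = 7.8×0.34 + 226.9×0.04 + 3.8×0.01 + 303×0.06 + 10.1×0.03 + 303×0.01 = 33.279.
Mean coefficient ᾱ = A/S = 0.0389.
−S·ln(1−ᾱ) = −854.6 × ln(1 − 0.0389) = 33.908.
V = 30 × 10.1 × 3.1 = 939.3 m³.
RT60 = 0.161 × 939.3 / 33.908 = 4.46 s.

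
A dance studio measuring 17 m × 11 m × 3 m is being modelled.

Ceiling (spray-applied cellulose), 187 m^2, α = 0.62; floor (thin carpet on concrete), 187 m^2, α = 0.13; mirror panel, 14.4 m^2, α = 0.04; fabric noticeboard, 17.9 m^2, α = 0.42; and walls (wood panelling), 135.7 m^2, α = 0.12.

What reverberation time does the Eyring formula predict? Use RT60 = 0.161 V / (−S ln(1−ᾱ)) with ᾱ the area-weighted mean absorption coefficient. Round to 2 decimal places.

0.46 sec

Total surface area S = 187 + 187 + 14.4 + 17.9 + 135.7 = 542.0 m^2.
Σ(Sᵢαᵢ) = 187·0.62 + 187·0.13 + 14.4·0.04 + 17.9·0.42 + 135.7·0.12 = 164.628.
ᾱ = 164.628 / 542.0 = 0.3037.
−S·ln(1−ᾱ) = −542.0 × ln(1 − 0.3037) = 196.190.
V = 17 × 11 × 3 = 561 m³.
T = 0.161·V/[−S·ln(1−ᾱ)] = 0.161·561/196.190 = 0.46 s.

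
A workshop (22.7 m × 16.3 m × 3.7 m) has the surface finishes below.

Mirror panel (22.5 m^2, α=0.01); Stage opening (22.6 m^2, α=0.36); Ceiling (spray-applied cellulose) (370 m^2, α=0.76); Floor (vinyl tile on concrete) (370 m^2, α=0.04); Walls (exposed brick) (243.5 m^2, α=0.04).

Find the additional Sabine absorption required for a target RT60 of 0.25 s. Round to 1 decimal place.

A₁ = Σ Sᵢαᵢ = 22.5×0.01 + 22.6×0.36 + 370×0.76 + 370×0.04 + 243.5×0.04 = 314.101 sabins.
Target A₂ = 0.161·1369.037/0.25 = 881.660 sabins (V = 1369.037 m³).
Additional absorption ΔA = 881.660 − 314.101 = 567.6 sabins.

567.6 sabins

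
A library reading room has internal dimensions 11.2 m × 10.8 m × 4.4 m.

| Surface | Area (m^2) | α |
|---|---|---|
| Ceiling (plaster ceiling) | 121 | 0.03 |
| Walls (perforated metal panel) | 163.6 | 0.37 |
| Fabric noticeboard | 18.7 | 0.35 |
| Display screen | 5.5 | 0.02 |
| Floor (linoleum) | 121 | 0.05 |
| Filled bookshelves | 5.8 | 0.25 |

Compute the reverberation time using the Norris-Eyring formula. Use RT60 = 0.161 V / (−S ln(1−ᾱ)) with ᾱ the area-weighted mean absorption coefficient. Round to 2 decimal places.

Total surface area S = 121 + 163.6 + 18.7 + 5.5 + 121 + 5.8 = 435.6 m^2.
Σ(Sᵢαᵢ) = 121×0.03 + 163.6×0.37 + 18.7×0.35 + 5.5×0.02 + 121×0.05 + 5.8×0.25 = 78.317.
ᾱ = 78.317 / 435.6 = 0.1798.
Eyring denominator: −S ln(1−ᾱ) = 86.339.
V = 11.2 × 10.8 × 4.4 = 532.224 m³.
RT60 = 0.161 × 532.224 / 86.339 = 0.99 s.

0.99 s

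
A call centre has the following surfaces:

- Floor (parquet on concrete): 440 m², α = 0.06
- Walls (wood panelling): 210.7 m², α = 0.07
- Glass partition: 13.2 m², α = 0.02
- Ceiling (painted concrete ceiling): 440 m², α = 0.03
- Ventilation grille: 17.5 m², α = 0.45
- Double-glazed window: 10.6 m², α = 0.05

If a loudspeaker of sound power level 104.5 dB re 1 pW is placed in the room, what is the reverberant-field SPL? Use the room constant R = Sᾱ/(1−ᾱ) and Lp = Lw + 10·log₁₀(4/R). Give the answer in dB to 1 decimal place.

92.3 dB

Σ(Sᵢαᵢ) = 440·0.06 + 210.7·0.07 + 13.2·0.02 + 440·0.03 + 17.5·0.45 + 10.6·0.05 = 63.018; total area S = 1132.0 m².
ᾱ = 63.018/1132.0 = 0.0557; R = Sᾱ/(1−ᾱ) = 63.018/(1−0.0557) = 66.735 m².
Lp = Lw + 10 log₁₀(4/R) = 104.5 -12.22 = 92.3 dB.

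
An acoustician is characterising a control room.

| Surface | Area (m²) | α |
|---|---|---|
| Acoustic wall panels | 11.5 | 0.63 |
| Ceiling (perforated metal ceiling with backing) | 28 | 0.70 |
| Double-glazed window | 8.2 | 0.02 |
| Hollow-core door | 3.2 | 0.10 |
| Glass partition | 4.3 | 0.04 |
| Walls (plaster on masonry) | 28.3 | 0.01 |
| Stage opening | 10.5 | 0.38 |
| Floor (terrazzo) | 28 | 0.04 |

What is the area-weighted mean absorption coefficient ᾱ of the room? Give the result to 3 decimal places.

Total surface area S = 122.0 m².
Weighted sum Σ Sα = 32.894.
ᾱ = A/S = 0.270.

0.270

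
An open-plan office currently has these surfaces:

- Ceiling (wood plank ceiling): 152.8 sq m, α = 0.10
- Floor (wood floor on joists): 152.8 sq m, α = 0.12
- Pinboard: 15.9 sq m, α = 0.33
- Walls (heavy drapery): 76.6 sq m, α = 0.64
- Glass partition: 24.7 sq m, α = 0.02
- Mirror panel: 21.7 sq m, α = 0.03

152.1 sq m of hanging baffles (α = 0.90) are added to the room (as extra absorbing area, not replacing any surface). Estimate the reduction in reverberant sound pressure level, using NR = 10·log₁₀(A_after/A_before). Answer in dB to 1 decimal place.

Total absorption A_before = 152.8×0.10 + 152.8×0.12 + 15.9×0.33 + 76.6×0.64 + 24.7×0.02 + 21.7×0.03
  = 15.280 + 18.336 + 5.247 + 49.024 + 0.494 + 0.651 = 89.032 sq m sabins.
Treatment contributes 152.1·0.90 = 136.890 sabins.
A_after = 89.032 + 136.890 = 225.922 sabins.
NR = 10·log₁₀(225.922/89.032) = 4.0 dB.

4.0 dB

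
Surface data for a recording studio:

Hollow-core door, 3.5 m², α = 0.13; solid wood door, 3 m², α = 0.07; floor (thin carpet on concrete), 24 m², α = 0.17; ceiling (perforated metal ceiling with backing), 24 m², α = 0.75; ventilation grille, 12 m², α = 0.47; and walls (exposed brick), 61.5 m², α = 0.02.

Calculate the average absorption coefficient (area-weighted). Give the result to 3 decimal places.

Total surface area S = 128.0 m².
A = 3.5*0.13 + 3*0.07 + 24*0.17 + 24*0.75 + 12*0.47 + 61.5*0.02 = 29.615 sabins.
ᾱ = 29.615 / 128.0 = 0.231.

0.231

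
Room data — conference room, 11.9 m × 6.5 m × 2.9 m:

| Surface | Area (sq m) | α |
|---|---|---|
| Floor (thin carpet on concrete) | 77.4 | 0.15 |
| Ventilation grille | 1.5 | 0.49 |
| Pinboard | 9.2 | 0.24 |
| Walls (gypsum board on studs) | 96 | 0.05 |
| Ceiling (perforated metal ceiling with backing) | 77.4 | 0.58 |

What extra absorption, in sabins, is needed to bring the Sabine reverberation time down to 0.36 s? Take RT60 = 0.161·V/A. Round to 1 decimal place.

36.1 sabins

A₁ = Σ Sᵢαᵢ = 77.4*0.15 + 1.5*0.49 + 9.2*0.24 + 96*0.05 + 77.4*0.58 = 64.245 sabins.
Target A₂ = 0.161·224.315/0.36 = 100.319 sabins (V = 224.315 m³).
Shortfall: 100.319 − 64.245 = 36.1 sabins.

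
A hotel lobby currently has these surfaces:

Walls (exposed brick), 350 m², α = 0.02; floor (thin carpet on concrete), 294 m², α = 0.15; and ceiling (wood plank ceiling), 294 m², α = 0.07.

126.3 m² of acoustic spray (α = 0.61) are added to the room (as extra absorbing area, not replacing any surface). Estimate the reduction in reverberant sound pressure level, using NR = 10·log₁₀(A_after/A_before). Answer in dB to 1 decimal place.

3.2 dB

Summing Sᵢαᵢ: 7.000 + 44.100 + 20.580 → A_before = 71.680 sabins.
Added absorption = 126.3 × 0.61 = 77.043 sabins.
New total A_after = 148.723 sabins.
Reduction = 10 log₁₀(A_after/A_before) = 10 log₁₀(2.0748) = 3.2 dB.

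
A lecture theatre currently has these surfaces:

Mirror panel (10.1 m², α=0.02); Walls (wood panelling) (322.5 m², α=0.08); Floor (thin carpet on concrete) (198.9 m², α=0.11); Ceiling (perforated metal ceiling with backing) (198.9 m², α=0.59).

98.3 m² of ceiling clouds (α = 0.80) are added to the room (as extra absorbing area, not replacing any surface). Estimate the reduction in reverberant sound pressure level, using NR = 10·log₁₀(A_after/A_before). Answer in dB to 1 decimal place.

1.7 dB

Total absorption A_before = 10.1·0.02 + 322.5·0.08 + 198.9·0.11 + 198.9·0.59
  = 0.202 + 25.800 + 21.879 + 117.351 = 165.232 m² sabins.
Added absorption = 98.3 × 0.80 = 78.640 sabins.
New total A_after = 243.872 sabins.
NR = 10·log₁₀(243.872/165.232) = 1.7 dB.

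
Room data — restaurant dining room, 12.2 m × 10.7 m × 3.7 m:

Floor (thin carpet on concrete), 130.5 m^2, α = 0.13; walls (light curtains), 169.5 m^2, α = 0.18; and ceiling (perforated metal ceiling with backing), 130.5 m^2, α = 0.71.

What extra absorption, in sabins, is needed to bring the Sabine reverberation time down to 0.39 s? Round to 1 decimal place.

59.3 sabins

Total absorption A₁ = 130.5*0.13 + 169.5*0.18 + 130.5*0.71
  = 16.965 + 30.510 + 92.655 = 140.130 m^2 sabins.
Target A₂ = 0.161·482.998/0.39 = 199.391 sabins (V = 482.998 m³).
ΔA = A₂ − A₁ = 199.391 − 140.130 = 59.3 sabins.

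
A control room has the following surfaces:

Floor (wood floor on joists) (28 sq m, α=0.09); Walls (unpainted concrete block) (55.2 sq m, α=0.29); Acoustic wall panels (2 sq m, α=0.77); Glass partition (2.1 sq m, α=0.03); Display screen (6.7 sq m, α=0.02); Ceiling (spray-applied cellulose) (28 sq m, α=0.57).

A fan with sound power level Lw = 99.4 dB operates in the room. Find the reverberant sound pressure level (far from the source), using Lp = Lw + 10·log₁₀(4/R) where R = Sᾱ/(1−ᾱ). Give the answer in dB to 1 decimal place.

88.3 dB

Σ(Sᵢαᵢ) = 28×0.09 + 55.2×0.29 + 2×0.77 + 2.1×0.03 + 6.7×0.02 + 28×0.57 = 36.225; total area S = 122.0 sq m.
ᾱ = 0.2969, so room constant R = A/(1−ᾱ) = 51.522 sq m.
Lp = Lw + 10 log₁₀(4/R) = 99.4 -11.10 = 88.3 dB.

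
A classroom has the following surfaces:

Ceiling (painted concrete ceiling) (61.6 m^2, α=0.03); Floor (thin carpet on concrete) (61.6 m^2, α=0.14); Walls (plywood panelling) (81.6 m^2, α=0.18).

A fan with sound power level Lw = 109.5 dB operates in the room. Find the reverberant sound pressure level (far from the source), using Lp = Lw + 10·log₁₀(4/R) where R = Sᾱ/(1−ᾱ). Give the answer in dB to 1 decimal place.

100.9 dB

Σ(Sᵢαᵢ) = 61.6×0.03 + 61.6×0.14 + 81.6×0.18 = 25.160; total area S = 204.8 m^2.
ᾱ = 25.160/204.8 = 0.1229; R = Sᾱ/(1−ᾱ) = 25.160/(1−0.1229) = 28.685 m^2.
Lp = Lw + 10 log₁₀(4/R) = 109.5 -8.56 = 100.9 dB.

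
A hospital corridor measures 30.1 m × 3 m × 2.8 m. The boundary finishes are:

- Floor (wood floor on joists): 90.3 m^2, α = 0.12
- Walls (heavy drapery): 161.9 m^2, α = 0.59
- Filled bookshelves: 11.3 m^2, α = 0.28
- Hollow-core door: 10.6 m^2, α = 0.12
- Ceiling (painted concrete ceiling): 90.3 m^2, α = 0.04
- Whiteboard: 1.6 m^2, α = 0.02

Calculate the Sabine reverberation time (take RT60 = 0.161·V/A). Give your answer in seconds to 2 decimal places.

A = Σ Sᵢαᵢ = 90.3*0.12 + 161.9*0.59 + 11.3*0.28 + 10.6*0.12 + 90.3*0.04 + 1.6*0.02 = 114.437 sabins.
V = 30.1·3·2.8 = 252.84 m³.
T = 0.161 V/A = 0.161·252.84/114.437 = 0.36 s.

0.36 s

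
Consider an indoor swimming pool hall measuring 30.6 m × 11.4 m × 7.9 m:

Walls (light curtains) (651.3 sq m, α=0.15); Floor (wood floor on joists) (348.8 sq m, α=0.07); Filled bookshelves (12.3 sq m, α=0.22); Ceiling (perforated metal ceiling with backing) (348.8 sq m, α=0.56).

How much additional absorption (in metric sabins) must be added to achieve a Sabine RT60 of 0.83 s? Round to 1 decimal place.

Summing Sᵢαᵢ: 97.695 + 24.416 + 2.706 + 195.328 → A₁ = 320.145 sabins.
Target A₂ = 0.161·2755.836/0.83 = 534.566 sabins (V = 2755.836 m³).
Shortfall: 534.566 − 320.145 = 214.4 sabins.

214.4 sabins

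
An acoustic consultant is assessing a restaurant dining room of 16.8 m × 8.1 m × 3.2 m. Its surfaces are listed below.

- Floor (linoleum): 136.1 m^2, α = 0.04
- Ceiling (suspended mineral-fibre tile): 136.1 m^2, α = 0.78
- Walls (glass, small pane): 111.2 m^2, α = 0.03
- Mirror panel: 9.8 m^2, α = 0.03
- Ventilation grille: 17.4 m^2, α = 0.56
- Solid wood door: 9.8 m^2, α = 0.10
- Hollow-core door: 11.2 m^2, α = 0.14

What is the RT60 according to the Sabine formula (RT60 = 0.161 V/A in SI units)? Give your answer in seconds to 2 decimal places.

A = Σ Sᵢαᵢ = 136.1·0.04 + 136.1·0.78 + 111.2·0.03 + 9.8·0.03 + 17.4·0.56 + 9.8·0.10 + 11.2·0.14 = 127.524 sabins.
Room volume: 435.456 m³.
Sabine: RT60 = 0.161 × 435.456 / 127.524 = 0.55 s.

0.55 s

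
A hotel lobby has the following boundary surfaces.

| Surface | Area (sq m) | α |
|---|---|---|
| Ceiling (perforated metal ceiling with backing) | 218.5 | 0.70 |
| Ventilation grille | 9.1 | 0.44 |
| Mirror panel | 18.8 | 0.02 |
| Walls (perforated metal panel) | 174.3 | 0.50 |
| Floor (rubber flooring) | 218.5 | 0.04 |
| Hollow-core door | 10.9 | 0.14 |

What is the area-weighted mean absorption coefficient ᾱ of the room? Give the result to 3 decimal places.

0.392

S = Σ Sᵢ = 218.5 + 9.1 + 18.8 + 174.3 + 218.5 + 10.9 = 650.1 sq m.
Weighted sum Σ Sα = 254.746.
ᾱ = A/S = 0.392.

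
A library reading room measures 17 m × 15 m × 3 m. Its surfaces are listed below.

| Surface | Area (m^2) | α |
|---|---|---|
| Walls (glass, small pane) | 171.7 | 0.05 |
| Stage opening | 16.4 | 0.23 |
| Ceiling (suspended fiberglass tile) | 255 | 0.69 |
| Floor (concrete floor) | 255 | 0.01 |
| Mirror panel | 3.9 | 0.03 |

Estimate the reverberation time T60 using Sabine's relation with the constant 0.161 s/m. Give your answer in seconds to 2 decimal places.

Total absorption A = 171.7*0.05 + 16.4*0.23 + 255*0.69 + 255*0.01 + 3.9*0.03
  = 8.585 + 3.772 + 175.950 + 2.550 + 0.117 = 190.974 m^2 sabins.
Room volume: 765 m³.
T = 0.161 V/A = 0.161·765/190.974 = 0.64 s.

0.64 s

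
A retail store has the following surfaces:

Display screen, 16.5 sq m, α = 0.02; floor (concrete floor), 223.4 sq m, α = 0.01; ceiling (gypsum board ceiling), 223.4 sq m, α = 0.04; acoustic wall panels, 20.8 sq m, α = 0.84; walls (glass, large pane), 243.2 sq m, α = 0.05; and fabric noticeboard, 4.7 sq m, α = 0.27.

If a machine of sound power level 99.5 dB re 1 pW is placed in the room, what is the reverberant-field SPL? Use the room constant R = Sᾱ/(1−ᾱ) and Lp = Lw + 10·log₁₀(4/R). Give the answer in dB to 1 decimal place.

89.0 dB

Σ(Sᵢαᵢ) = 16.5·0.02 + 223.4·0.01 + 223.4·0.04 + 20.8·0.84 + 243.2·0.05 + 4.7·0.27 = 42.401; total area S = 732.0 sq m.
ᾱ = 42.401/732.0 = 0.0579; R = Sᾱ/(1−ᾱ) = 42.401/(1−0.0579) = 45.007 sq m.
Lp = Lw + 10 log₁₀(4/R) = 99.5 -10.51 = 89.0 dB.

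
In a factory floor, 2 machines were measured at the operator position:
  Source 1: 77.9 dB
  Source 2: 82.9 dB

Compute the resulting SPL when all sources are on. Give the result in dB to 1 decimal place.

84.1 dB

Σ 10^(Lᵢ/10) = 2.566e+08.
Back to dB: 10·log₁₀ Σ = 84.1 dB.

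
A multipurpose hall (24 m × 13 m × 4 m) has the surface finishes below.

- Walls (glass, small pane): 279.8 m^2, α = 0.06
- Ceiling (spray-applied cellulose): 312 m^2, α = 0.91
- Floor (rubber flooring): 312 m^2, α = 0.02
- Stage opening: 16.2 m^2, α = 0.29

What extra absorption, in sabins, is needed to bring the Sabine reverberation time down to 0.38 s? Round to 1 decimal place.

217.1 sabins

A₁ = Σ Sᵢαᵢ = 279.8·0.06 + 312·0.91 + 312·0.02 + 16.2·0.29 = 311.646 sabins.
For T = 0.38 s, need A₂ = 0.161·V/T = 0.161·1248/0.38 = 528.758 sabins.
Shortfall: 528.758 − 311.646 = 217.1 sabins.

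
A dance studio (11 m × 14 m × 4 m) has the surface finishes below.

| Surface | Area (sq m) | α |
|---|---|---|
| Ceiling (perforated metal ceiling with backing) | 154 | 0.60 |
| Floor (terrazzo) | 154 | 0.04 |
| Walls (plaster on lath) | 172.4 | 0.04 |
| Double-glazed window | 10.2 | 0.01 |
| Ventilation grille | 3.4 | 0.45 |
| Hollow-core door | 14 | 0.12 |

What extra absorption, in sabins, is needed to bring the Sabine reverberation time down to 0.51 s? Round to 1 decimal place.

85.7 sabins

Summing Sᵢαᵢ: 92.400 + 6.160 + 6.896 + 0.102 + 1.530 + 1.680 → A₁ = 108.768 sabins.
Target A₂ = 0.161·616/0.51 = 194.463 sabins (V = 616 m³).
ΔA = A₂ − A₁ = 194.463 − 108.768 = 85.7 sabins.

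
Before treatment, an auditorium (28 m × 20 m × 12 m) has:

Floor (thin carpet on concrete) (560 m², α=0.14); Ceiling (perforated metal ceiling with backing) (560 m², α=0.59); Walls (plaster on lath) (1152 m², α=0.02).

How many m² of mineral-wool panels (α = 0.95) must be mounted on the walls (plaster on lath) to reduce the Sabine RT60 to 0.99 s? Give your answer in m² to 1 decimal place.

A₁ = Σ Sᵢαᵢ = 560×0.14 + 560×0.59 + 1152×0.02 = 431.840 sabins.
V = 6720 m³. Target absorption A₂ = 0.161 × 6720 / 0.99 = 1092.848 sabins.
ΔA needed = 1092.848 − 431.840 = 661.008 sabins.
Net gain per m²: Δα = 0.95 − 0.02 = 0.93.
Panel area = 661.008 / 0.93 = 710.8 m².

710.8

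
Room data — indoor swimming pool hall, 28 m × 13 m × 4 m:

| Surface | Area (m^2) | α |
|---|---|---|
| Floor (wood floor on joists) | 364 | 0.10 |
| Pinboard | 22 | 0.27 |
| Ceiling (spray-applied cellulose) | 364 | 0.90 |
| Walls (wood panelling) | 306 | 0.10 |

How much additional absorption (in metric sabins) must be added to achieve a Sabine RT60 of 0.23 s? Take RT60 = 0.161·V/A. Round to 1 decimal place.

Summing Sᵢαᵢ: 36.400 + 5.940 + 327.600 + 30.600 → A₁ = 400.540 sabins.
Target A₂ = 0.161·1456/0.23 = 1019.200 sabins (V = 1456 m³).
ΔA = A₂ − A₁ = 1019.200 − 400.540 = 618.7 sabins.

618.7 sabins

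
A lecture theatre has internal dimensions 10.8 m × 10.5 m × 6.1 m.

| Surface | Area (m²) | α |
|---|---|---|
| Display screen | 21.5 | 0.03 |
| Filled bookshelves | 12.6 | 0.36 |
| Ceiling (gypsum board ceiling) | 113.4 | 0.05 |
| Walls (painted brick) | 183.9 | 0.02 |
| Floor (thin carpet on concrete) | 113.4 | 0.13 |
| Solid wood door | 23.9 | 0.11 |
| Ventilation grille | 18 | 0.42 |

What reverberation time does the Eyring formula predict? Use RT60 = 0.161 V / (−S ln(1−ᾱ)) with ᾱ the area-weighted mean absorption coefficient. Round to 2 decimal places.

2.71 seconds

Total surface area S = 21.5 + 12.6 + 113.4 + 183.9 + 113.4 + 23.9 + 18 = 486.7 m².
Σ(Sᵢαᵢ) = 21.5·0.03 + 12.6·0.36 + 113.4·0.05 + 183.9·0.02 + 113.4·0.13 + 23.9·0.11 + 18·0.42 = 39.460.
ᾱ = 39.460 / 486.7 = 0.0811.
−S·ln(1−ᾱ) = −486.7 × ln(1 − 0.0811) = 41.164.
V = 10.8 × 10.5 × 6.1 = 691.74 m³.
T = 0.161·V/[−S·ln(1−ᾱ)] = 0.161·691.74/41.164 = 2.71 s.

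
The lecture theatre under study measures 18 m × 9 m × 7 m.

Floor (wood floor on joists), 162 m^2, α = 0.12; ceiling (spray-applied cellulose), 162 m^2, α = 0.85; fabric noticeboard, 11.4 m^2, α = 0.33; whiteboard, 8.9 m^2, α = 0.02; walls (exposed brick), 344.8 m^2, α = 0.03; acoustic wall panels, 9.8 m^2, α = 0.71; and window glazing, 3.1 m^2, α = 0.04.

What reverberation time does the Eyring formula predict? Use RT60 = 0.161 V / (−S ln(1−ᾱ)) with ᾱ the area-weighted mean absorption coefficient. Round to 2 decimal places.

Total surface area S = 162 + 162 + 11.4 + 8.9 + 344.8 + 9.8 + 3.1 = 702.0 m^2.
Absorption A = 162×0.12 + 162×0.85 + 11.4×0.33 + 8.9×0.02 + 344.8×0.03 + 9.8×0.71 + 3.1×0.04 = 178.506 sabins.
Mean coefficient ᾱ = A/S = 0.2543.
−S·ln(1−ᾱ) = −702.0 × ln(1 − 0.2543) = 205.989.
V = 18 × 9 × 7 = 1134 m³.
T = 0.161·V/[−S·ln(1−ᾱ)] = 0.161·1134/205.989 = 0.89 s.

0.89 sec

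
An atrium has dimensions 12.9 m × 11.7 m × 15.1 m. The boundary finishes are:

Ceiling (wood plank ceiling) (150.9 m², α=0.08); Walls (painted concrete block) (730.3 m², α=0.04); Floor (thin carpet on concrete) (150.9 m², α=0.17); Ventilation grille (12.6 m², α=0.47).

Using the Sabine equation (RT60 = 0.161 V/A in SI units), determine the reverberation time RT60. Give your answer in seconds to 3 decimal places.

Total absorption A = 150.9·0.08 + 730.3·0.04 + 150.9·0.17 + 12.6·0.47
  = 12.072 + 29.212 + 25.653 + 5.922 = 72.859 m² sabins.
V = 12.9·11.7·15.1 = 2279.043 m³.
RT60 = 0.161 · V / A = 0.161 × 2279.043 / 72.859 = 5.036 s.

5.036 seconds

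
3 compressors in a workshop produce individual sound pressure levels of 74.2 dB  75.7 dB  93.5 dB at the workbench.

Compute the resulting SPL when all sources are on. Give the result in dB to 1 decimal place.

Converting to relative power and adding: 10^(74.2/10) + 10^(75.7/10) + 10^(93.5/10) = 2.302e+09.
Combined level = 10 log₁₀(2.302e+09) = 93.6 dB.

93.6 dB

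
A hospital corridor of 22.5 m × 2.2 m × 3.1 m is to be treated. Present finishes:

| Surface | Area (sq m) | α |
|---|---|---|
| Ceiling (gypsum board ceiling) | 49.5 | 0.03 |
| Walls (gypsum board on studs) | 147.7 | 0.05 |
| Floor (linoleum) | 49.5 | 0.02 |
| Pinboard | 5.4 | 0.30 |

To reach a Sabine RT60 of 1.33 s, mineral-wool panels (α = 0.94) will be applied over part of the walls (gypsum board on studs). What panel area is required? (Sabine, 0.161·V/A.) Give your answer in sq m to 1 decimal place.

8.0

Summing Sᵢαᵢ: 1.485 + 7.385 + 0.990 + 1.620 → A₁ = 11.480 sabins.
Required A₂ = 0.161·153.45/1.33 = 18.576 sabins.
ΔA needed = 18.576 − 11.480 = 7.096 sabins.
Net gain per sq m: Δα = 0.94 − 0.05 = 0.89.
Area = ΔA/Δα = 7.096/0.89 = 8.0 sq m.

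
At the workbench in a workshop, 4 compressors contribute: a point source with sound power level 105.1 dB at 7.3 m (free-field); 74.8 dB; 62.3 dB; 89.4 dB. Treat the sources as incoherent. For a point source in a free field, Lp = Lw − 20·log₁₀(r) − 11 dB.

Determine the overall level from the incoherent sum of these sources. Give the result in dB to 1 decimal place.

89.8 dB

Source at 7.3 m: Lp = 105.1 − 20·log₁₀(7.3) − 11 = 76.8 dB.
Converting to relative power and adding: 10^(76.8/10) + 10^(74.8/10) + 10^(62.3/10) + 10^(89.4/10) = 9.507e+08.
Combined level = 10 log₁₀(9.507e+08) = 89.8 dB.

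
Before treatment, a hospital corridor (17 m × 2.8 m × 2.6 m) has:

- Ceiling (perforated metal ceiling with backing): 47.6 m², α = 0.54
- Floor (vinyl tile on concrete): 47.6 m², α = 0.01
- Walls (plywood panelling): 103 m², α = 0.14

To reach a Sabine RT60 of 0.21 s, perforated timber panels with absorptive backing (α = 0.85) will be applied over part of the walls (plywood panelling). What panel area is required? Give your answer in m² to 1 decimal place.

A₁ = Σ Sᵢαᵢ = 47.6*0.54 + 47.6*0.01 + 103*0.14 = 40.600 sabins.
Required A₂ = 0.161·123.76/0.21 = 94.883 sabins.
ΔA needed = 94.883 − 40.600 = 54.283 sabins.
Each m² of panel replacing the walls (plywood panelling) adds (0.85 − 0.14) = 0.71 sabins.
Area = ΔA/Δα = 54.283/0.71 = 76.5 m².

76.5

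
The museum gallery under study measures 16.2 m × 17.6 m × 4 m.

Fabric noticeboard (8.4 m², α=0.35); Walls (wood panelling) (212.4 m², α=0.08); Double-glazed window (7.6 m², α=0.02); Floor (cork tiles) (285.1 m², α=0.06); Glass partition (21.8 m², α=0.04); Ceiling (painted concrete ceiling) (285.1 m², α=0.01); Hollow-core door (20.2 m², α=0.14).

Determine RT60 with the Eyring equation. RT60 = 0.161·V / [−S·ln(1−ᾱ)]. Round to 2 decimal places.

S = Σ Sᵢ = 840.6 m².
Σ(Sᵢαᵢ) = 8.4·0.35 + 212.4·0.08 + 7.6·0.02 + 285.1·0.06 + 21.8·0.04 + 285.1·0.01 + 20.2·0.14 = 43.741.
ᾱ = 43.741 / 840.6 = 0.0520.
Eyring denominator: −S ln(1−ᾱ) = 44.889.
V = 16.2 × 17.6 × 4 = 1140.48 m³.
T = 0.161·V/[−S·ln(1−ᾱ)] = 0.161·1140.48/44.889 = 4.09 s.

4.09 seconds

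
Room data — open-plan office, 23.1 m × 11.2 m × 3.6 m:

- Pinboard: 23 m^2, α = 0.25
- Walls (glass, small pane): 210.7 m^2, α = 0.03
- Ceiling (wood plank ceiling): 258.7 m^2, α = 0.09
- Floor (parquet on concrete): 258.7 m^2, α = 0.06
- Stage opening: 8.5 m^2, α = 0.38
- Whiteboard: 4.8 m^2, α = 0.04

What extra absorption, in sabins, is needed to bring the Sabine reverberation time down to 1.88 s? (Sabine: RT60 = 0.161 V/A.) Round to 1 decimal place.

25.5 sabins

Equivalent absorption area: A₁ = 23×0.25 + 210.7×0.03 + 258.7×0.09 + 258.7×0.06 + 8.5×0.38 + 4.8×0.04 = 54.298 m^2.
V = 931.392 m³. Required absorption A₂ = 0.161 × 931.392 / 1.88 = 79.763 sabins.
Shortfall: 79.763 − 54.298 = 25.5 sabins.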